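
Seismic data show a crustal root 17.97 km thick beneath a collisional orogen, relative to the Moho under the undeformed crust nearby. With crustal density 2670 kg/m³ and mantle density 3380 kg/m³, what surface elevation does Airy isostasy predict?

By Archimedes' principle applied to the lithosphere: ρ_c h = (ρ_m − ρ_c) r.
h = r (ρ_m − ρ_c) / ρ_c = 17.97 km × (3380 − 2670) / 2670 = 4.78 km.

4.78 km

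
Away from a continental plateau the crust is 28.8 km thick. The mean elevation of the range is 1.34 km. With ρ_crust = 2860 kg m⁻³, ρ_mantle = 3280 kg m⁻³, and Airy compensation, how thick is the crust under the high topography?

Root depth r = h ρ_c / (ρ_m − ρ_c) = 1.34 km × 2860 / 420 = 9.125 km.
Total thickness = T + h + r = 28.8 km + 1.34 km + 9.125 km = 39.3 km.

39.3 km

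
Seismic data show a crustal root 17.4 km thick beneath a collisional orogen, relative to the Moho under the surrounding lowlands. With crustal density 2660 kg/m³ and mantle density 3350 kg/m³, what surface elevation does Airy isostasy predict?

Isostatic balance requires: ρ_c h = (ρ_m − ρ_c) r.
h = r (ρ_m − ρ_c) / ρ_c = 17.4 km × (3350 − 2660) / 2660 = 4.51 km.

4.51 km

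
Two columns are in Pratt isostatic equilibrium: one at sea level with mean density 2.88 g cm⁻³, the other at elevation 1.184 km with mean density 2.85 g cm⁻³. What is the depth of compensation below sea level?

112 km

ρ_ref D = ρ (D + h) → D (ρ_ref − ρ) = ρ h.
D = ρ h/(ρ_ref − ρ) = 2.85 × 1.184 km/(2.88 − 2.85) = 112 km.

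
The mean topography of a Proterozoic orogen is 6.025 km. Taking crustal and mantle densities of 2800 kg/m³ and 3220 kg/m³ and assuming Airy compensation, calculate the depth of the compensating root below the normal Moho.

40.2 km

In Airy isostatic equilibrium: the weight of the topography is balanced by the buoyancy of the root, ρ_c h = (ρ_m − ρ_c) r.
r = h · ρ_c / (ρ_m − ρ_c) = 6.025 km × 2800 / (3220 − 2800) = 40.2 km.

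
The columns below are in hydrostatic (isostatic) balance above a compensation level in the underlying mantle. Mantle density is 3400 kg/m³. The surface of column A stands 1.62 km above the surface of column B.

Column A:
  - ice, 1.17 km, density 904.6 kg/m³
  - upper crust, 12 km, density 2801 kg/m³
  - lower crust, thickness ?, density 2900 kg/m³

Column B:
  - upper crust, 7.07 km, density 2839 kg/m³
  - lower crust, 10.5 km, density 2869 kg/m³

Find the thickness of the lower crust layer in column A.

Take the compensation level at the base of the deeper column (depth z_c below the surface of column A) and equate Σ ρ_i t_i down to z_c; mantle fills any gap and the z_c terms cancel.
Column A: 1.17×904.6 + 12×2801 + x×2900 + (z_c − 13.17 − x)×3400
Column B: 1.62×0 + 7.07×2839 + 10.5×2869 + (z_c − 1.62 − 17.57)×3400
The z_c×3400 term appears on both sides and cancels. Collect the known terms of each column as K = Σ(ρt)_known − 3400 × (depth of known layers): K_A = 34670.382 − 3400×13.17 = −10107.618; K_B = 50196.23 − 3400×(1.62 + 17.57) = −15049.77.
Balance: K_A − x×(3400 − 2900) = K_B, so x = (K_A − K_B)/(3400 − 2900) = 4942.15/500 = 9.88 km.

9.88 km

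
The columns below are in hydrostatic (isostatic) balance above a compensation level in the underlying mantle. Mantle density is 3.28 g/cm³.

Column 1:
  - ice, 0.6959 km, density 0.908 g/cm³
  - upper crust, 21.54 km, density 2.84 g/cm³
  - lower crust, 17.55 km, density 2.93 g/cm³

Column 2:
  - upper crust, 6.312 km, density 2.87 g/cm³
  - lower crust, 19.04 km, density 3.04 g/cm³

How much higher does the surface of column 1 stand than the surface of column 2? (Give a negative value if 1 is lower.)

For any compensation level in the mantle, the mantle terms cancel and isostasy reduces to e = (Σt_1 − Σt_2) − (Σ(ρt)_1 − Σ(ρt)_2) / ρ_m.
Σt_1 = 39.7859 km; Σt_2 = 25.352 km; Σ(ρt)_1 = 113.226977; Σ(ρt)_2 = 75.99704 (in km·g/cm³).
e = (39.7859 − 25.352) − (113.226977 − 75.99704) / 3.28 = 3.08 km.

3.08 km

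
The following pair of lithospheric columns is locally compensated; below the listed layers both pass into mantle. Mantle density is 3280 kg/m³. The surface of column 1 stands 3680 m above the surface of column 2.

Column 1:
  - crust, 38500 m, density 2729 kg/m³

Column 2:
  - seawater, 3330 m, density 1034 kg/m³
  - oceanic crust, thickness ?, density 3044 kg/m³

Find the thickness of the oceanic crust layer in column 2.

7050 m

Take the compensation level at the base of the deeper column (depth z_c below the surface of column 1) and equate Σ ρ_i t_i down to z_c; mantle fills any gap and the z_c terms cancel.
Column 1: 38500×2729 + (z_c − 38500)×3280
Column 2: 3680×0 + 3330×1034 + x×3044 + (z_c − 3680 − 3330 − x)×3280
The z_c×3280 term appears on both sides and cancels. Collect the known terms of each column as K = Σ(ρt)_known − 3280 × (depth of known layers): K_1 = 105066500 − 3280×38500 = −21213500; K_2 = 3443220 − 3280×(3680 + 3330) = −19549580.
Balance: K_1 = K_2 − x×(3280 − 3044), so x = (K_2 − K_1)/(3280 − 3044) = 1663920/236 = 7050 m.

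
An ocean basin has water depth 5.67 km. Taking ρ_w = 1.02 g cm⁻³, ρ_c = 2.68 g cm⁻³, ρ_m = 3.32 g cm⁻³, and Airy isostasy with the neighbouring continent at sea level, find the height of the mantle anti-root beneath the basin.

Equating mass per unit area of the two columns: replacing crust with seawater at the top is compensated by replacing crust with mantle at the base: d (ρ_c − ρ_w) = a (ρ_m − ρ_c).
a = d (ρ_c − ρ_w)/(ρ_m − ρ_c) = 5.67 km × 1.66/0.64 = 14.7 km.

14.7 km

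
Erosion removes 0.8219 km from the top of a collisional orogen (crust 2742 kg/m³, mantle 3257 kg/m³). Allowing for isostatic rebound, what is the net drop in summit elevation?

0.13 km

Rebound u = e ρ_c/ρ_m = 0.8219 km × 2742/3257 = 0.6919 km.
Net surface drop = e − u = 0.8219 km − 0.6919 km = e (ρ_m − ρ_c)/ρ_m = 0.13 km.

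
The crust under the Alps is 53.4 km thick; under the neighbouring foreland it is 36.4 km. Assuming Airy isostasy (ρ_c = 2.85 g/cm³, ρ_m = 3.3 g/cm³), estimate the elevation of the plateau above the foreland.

2.32 km

Excess crust Δ = 53.4 km − 36.4 km = 17 km, split between elevation h and root r with h + r = Δ.
Airy balance ρ_c h = (ρ_m − ρ_c) r gives r = h ρ_c/(ρ_m − ρ_c), so h (1 + ρ_c/(ρ_m − ρ_c)) = Δ, i.e. h = Δ (ρ_m − ρ_c)/ρ_m.
h = 17 km × 0.45/3.3 = 2.32 km.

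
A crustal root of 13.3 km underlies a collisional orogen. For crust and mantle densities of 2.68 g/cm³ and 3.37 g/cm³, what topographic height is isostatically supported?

In Airy isostatic equilibrium: ρ_c h = (ρ_m − ρ_c) r.
h = r (ρ_m − ρ_c) / ρ_c = 13.3 km × (3.37 − 2.68) / 2.68 = 3.42 km.

3.42 km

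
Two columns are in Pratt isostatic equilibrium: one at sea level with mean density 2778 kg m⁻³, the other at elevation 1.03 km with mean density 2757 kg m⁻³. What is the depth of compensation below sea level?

ρ_ref D = ρ (D + h) → D (ρ_ref − ρ) = ρ h.
D = ρ h/(ρ_ref − ρ) = 2757 × 1.03 km/(2778 − 2757) = 135 km.

135 km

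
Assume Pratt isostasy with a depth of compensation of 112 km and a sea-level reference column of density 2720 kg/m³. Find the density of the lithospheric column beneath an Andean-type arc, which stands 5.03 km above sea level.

2600 kg/m³

Pratt balance: ρ_ref D = ρ (D + h).
ρ = ρ_ref D/(D + h) = 2720 × 112 km/(112 km + 5.03 km) = 2600 kg/m³.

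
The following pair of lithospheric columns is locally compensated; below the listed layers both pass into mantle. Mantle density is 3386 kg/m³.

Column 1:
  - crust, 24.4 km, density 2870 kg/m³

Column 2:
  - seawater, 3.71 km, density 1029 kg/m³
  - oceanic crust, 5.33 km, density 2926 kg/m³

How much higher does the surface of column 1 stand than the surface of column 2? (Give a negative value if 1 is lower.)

0.412 km

For any compensation level in the mantle, the mantle terms cancel and isostasy reduces to e = (Σt_1 − Σt_2) − (Σ(ρt)_1 − Σ(ρt)_2) / ρ_m.
Σt_1 = 24.4 km; Σt_2 = 9.04 km; Σ(ρt)_1 = 70028; Σ(ρt)_2 = 19413.17 (in km·kg/m³).
e = (24.4 − 9.04) − (70028 − 19413.17) / 3386 = 0.412 km.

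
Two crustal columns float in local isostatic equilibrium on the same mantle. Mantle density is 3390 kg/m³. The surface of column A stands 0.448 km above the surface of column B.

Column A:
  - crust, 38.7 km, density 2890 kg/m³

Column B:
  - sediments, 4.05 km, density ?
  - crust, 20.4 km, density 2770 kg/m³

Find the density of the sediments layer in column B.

2110 kg/m³

Take the compensation level at the base of the deeper column (depth z_c below the surface of column A) and equate Σ ρ_i t_i down to z_c; mantle fills any gap and the z_c terms cancel.
Column A: 38.7×2890 + (z_c − 38.7)×3390
Column B: 0.448×0 + 4.05×ρ + 20.4×2770 + (z_c − 0.448 − 24.45)×3390
The z_c×3390 term appears on both sides and cancels. Collect the known terms of each column as K = Σ(ρt)_known − 3390 × (depth of known layers): K_A = 111843 − 3390×38.7 = −19350; K_B = 56508 − 3390×(0.448 + 24.45) = −27896.22.
Balance: K_A = K_B + 4.05×ρ, so ρ = (K_A − K_B)/4.05 = 8546.22/4.05 = 2110 kg/m³.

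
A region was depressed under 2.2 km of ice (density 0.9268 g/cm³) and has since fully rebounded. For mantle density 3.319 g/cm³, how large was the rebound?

Removing the load lets mantle flow back in; uplift u satisfies ρ_ice t = ρ_m u.
u = t ρ_ice/ρ_m = 2.2 km × 0.9268/3.319 = 0.614 km.

0.614 km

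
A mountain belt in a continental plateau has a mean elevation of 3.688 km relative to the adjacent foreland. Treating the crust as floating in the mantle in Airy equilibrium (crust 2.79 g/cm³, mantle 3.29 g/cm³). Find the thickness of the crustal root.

For local isostatic compensation: the weight of the topography is balanced by the buoyancy of the root, ρ_c h = (ρ_m − ρ_c) r.
r = h · ρ_c / (ρ_m − ρ_c) = 3.688 km × 2.79 / (3.29 − 2.79) = 20.6 km.

20.6 km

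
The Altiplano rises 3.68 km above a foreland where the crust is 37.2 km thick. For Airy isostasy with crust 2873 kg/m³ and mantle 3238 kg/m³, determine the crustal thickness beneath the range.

Root depth r = h ρ_c / (ρ_m − ρ_c) = 3.68 km × 2873 / 365 = 28.97 km.
Total thickness = T + h + r = 37.2 km + 3.68 km + 28.97 km = 69.8 km.

69.8 km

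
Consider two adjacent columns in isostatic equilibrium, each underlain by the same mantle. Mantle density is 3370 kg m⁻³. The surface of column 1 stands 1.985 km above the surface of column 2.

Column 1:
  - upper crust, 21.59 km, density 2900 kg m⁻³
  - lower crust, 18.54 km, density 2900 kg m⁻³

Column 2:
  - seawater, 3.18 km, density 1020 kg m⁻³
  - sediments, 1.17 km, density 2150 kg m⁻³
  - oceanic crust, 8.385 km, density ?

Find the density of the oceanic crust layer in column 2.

Take the compensation level at the base of the deeper column (depth z_c below the surface of column 1) and equate Σ ρ_i t_i down to z_c; mantle fills any gap and the z_c terms cancel.
Column 1: 21.59×2900 + 18.54×2900 + (z_c − 40.13)×3370
Column 2: 1.985×0 + 3.18×1020 + 1.17×2150 + 8.385×ρ + (z_c − 1.985 − 12.735)×3370
The z_c×3370 term appears on both sides and cancels. Collect the known terms of each column as K = Σ(ρt)_known − 3370 × (depth of known layers): K_1 = 116377 − 3370×40.13 = −18861.1; K_2 = 5759.1 − 3370×(1.985 + 12.735) = −43847.3.
Balance: K_1 = K_2 + 8.385×ρ, so ρ = (K_1 − K_2)/8.385 = 24986.2/8.385 = 2980 kg m⁻³.

2980 kg m⁻³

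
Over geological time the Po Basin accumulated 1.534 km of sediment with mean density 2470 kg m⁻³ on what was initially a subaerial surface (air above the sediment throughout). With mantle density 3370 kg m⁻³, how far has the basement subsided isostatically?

1.12 km

Subaerial load: s = t ρ_sed / ρ_m = 1.534 km × 2470/3370 = 1.12 km.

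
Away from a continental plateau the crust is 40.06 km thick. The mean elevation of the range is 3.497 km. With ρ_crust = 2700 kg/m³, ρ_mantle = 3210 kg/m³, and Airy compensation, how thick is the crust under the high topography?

Root depth r = h ρ_c / (ρ_m − ρ_c) = 3.497 km × 2700 / 510 = 18.51 km.
Total thickness = T + h + r = 40.06 km + 3.497 km + 18.51 km = 62.1 km.

62.1 km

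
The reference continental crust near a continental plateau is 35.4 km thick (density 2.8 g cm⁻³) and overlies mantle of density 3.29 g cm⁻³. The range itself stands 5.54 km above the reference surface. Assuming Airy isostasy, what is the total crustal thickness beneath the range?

72.6 km

Root depth r = h ρ_c / (ρ_m − ρ_c) = 5.54 km × 2.8 / 0.49 = 31.66 km.
Total thickness = T + h + r = 35.4 km + 5.54 km + 31.66 km = 72.6 km.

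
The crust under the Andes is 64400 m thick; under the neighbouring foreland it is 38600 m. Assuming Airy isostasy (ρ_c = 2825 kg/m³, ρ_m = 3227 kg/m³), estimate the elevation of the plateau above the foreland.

3210 m

Excess crust Δ = 64400 m − 38600 m = 25800 m, split between elevation h and root r with h + r = Δ.
Airy balance ρ_c h = (ρ_m − ρ_c) r gives r = h ρ_c/(ρ_m − ρ_c), so h (1 + ρ_c/(ρ_m − ρ_c)) = Δ, i.e. h = Δ (ρ_m − ρ_c)/ρ_m.
h = 25800 m × 402/3227 = 3210 m.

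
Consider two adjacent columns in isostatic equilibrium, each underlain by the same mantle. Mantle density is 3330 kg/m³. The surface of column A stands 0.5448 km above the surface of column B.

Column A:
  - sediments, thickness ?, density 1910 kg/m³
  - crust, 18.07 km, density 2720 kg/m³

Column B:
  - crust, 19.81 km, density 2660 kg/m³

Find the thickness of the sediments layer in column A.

2.86 km

Take the compensation level at the base of the deeper column (depth z_c below the surface of column A) and equate Σ ρ_i t_i down to z_c; mantle fills any gap and the z_c terms cancel.
Column A: x×1910 + 18.07×2720 + (z_c − 18.07 − x)×3330
Column B: 0.5448×0 + 19.81×2660 + (z_c − 0.5448 − 19.81)×3330
The z_c×3330 term appears on both sides and cancels. Collect the known terms of each column as K = Σ(ρt)_known − 3330 × (depth of known layers): K_A = 49150.4 − 3330×18.07 = −11022.7; K_B = 52694.6 − 3330×(0.5448 + 19.81) = −15086.884.
Balance: K_A − x×(3330 − 1910) = K_B, so x = (K_A − K_B)/(3330 − 1910) = 4064.18/1420 = 2.86 km.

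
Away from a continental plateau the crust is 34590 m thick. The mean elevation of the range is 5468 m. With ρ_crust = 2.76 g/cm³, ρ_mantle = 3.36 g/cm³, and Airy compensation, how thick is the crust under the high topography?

Root depth r = h ρ_c / (ρ_m − ρ_c) = 5468 m × 2.76 / 0.6 = 25150 m.
Total thickness = T + h + r = 34590 m + 5468 m + 25150 m = 65200 m.

65200 m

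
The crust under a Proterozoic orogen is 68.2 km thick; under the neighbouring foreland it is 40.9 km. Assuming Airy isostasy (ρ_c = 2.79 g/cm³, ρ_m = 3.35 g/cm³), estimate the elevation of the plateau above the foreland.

4.56 km

Excess crust Δ = 68.2 km − 40.9 km = 27.3 km, split between elevation h and root r with h + r = Δ.
Airy balance ρ_c h = (ρ_m − ρ_c) r gives r = h ρ_c/(ρ_m − ρ_c), so h (1 + ρ_c/(ρ_m − ρ_c)) = Δ, i.e. h = Δ (ρ_m − ρ_c)/ρ_m.
h = 27.3 km × 0.56/3.35 = 4.56 km.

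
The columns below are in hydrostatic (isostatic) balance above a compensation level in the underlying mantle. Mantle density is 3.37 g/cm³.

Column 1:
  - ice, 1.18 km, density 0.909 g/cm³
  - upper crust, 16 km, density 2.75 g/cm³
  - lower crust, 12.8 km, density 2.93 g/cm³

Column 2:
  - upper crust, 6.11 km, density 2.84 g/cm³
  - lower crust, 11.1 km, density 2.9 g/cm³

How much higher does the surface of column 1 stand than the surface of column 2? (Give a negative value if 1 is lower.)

For any compensation level in the mantle, the mantle terms cancel and isostasy reduces to e = (Σt_1 − Σt_2) − (Σ(ρt)_1 − Σ(ρt)_2) / ρ_m.
Σt_1 = 29.98 km; Σt_2 = 17.21 km; Σ(ρt)_1 = 82.57662; Σ(ρt)_2 = 49.5424 (in km·g/cm³).
e = (29.98 − 17.21) − (82.57662 − 49.5424) / 3.37 = 2.97 km.

2.97 km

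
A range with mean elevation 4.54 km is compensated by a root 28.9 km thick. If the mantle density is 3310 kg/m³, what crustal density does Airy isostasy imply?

2860 kg/m³

ρ_c h = (ρ_m − ρ_c) r → ρ_c (h + r) = ρ_m r → ρ_c = ρ_m r / (h + r).
ρ_c = 3310 × 28.9 km / (4.54 km + 28.9 km) = 2860 kg/m³.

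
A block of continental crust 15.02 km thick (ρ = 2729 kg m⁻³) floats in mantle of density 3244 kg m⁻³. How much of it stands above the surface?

2.38 km

Floating equilibrium: submerged depth d = t ρ_obj/ρ_fluid = 15.02 km × 2729/3244 = 12.64 km.
Freeboard = t − d = 15.02 km − 12.64 km = 2.38 km.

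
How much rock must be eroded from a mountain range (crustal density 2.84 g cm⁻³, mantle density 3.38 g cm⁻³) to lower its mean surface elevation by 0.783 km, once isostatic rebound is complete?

4.9 km

Net drop Δ = e − u = e − e ρ_c/ρ_m = e (ρ_m − ρ_c)/ρ_m.
e = Δ ρ_m/(ρ_m − ρ_c) = 0.783 km × 3.38/0.54 = 4.9 km.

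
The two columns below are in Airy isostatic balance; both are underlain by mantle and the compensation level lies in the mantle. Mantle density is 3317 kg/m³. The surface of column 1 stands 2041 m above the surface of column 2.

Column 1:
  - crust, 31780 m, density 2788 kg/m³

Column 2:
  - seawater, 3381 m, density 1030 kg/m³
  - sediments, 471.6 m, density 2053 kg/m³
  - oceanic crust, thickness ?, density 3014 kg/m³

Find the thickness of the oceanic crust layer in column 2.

Take the compensation level at the base of the deeper column (depth z_c below the surface of column 1) and equate Σ ρ_i t_i down to z_c; mantle fills any gap and the z_c terms cancel.
Column 1: 31780×2788 + (z_c − 31780)×3317
Column 2: 2041×0 + 3381×1030 + 471.6×2053 + x×3014 + (z_c − 2041 − 3852.6 − x)×3317
The z_c×3317 term appears on both sides and cancels. Collect the known terms of each column as K = Σ(ρt)_known − 3317 × (depth of known layers): K_1 = 88602640 − 3317×31780 = −16811620; K_2 = 4450624.8 − 3317×(2041 + 3852.6) = −15098446.4.
Balance: K_1 = K_2 − x×(3317 − 3014), so x = (K_2 − K_1)/(3317 − 3014) = 1713170/303 = 5650 m.

5650 m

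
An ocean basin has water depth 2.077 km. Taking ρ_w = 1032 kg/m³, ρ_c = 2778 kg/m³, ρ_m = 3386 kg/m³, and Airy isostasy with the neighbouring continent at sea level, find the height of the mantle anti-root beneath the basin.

Equating mass per unit area of the two columns: replacing crust with seawater at the top is compensated by replacing crust with mantle at the base: d (ρ_c − ρ_w) = a (ρ_m − ρ_c).
a = d (ρ_c − ρ_w)/(ρ_m − ρ_c) = 2.077 km × 1746/608 = 5.96 km.

5.96 km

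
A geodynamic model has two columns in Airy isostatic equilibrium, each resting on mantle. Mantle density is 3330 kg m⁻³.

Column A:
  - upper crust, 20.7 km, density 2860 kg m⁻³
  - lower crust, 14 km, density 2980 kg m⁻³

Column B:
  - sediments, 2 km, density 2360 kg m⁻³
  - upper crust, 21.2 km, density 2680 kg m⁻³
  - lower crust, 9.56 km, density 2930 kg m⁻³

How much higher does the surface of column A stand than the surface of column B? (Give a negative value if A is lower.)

−1.48 km

For any compensation level in the mantle, the mantle terms cancel and isostasy reduces to e = (Σt_A − Σt_B) − (Σ(ρt)_A − Σ(ρt)_B) / ρ_m.
Σt_A = 34.7 km; Σt_B = 32.76 km; Σ(ρt)_A = 100922; Σ(ρt)_B = 89546.8 (in km·kg m⁻³).
e = (34.7 − 32.76) − (100922 − 89546.8) / 3330 = −1.48 km.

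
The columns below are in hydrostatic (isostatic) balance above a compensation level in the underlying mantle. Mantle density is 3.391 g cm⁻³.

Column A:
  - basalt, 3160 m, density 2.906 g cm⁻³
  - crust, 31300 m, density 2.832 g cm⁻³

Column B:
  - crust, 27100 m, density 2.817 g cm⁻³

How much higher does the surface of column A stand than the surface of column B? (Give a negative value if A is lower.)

1020 m

For any compensation level in the mantle, the mantle terms cancel and isostasy reduces to e = (Σt_A − Σt_B) − (Σ(ρt)_A − Σ(ρt)_B) / ρ_m.
Σt_A = 34460 m; Σt_B = 27100 m; Σ(ρt)_A = 97824.56; Σ(ρt)_B = 76340.7 (in m·g cm⁻³).
e = (34460 − 27100) − (97824.56 − 76340.7) / 3.391 = 1020 m.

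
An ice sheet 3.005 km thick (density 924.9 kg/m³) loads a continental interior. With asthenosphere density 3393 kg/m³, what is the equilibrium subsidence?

Balancing pressure at the compensation depth: the ice load ρ_ice t is balanced by mantle displaced below, ρ_m s.
s = t ρ_ice / ρ_m = 3.005 km × 924.9/3393 = 0.819 km.

0.819 km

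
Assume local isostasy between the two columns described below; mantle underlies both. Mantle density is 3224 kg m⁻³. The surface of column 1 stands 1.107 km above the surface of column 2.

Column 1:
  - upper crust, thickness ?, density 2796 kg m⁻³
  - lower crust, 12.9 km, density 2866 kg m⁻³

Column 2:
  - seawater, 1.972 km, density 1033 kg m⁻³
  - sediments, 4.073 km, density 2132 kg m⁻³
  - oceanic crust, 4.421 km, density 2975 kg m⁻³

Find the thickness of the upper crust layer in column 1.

20.6 km

Take the compensation level at the base of the deeper column (depth z_c below the surface of column 1) and equate Σ ρ_i t_i down to z_c; mantle fills any gap and the z_c terms cancel.
Column 1: x×2796 + 12.9×2866 + (z_c − 12.9 − x)×3224
Column 2: 1.107×0 + 1.972×1033 + 4.073×2132 + 4.421×2975 + (z_c − 1.107 − 10.466)×3224
The z_c×3224 term appears on both sides and cancels. Collect the known terms of each column as K = Σ(ρt)_known − 3224 × (depth of known layers): K_1 = 36971.4 − 3224×12.9 = −4618.2; K_2 = 23873.187 − 3224×(1.107 + 10.466) = −13438.165.
Balance: K_1 − x×(3224 − 2796) = K_2, so x = (K_1 − K_2)/(3224 − 2796) = 8819.97/428 = 20.6 km.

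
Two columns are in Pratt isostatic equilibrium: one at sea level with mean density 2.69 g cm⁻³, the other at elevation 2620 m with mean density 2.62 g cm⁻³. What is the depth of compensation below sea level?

98100 m

ρ_ref D = ρ (D + h) → D (ρ_ref − ρ) = ρ h.
D = ρ h/(ρ_ref − ρ) = 2.62 × 2620 m/(2.69 − 2.62) = 98100 m.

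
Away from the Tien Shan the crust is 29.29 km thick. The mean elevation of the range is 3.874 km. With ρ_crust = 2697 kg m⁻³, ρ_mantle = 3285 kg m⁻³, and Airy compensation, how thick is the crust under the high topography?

Root depth r = h ρ_c / (ρ_m − ρ_c) = 3.874 km × 2697 / 588 = 17.77 km.
Total thickness = T + h + r = 29.29 km + 3.874 km + 17.77 km = 50.9 km.

50.9 km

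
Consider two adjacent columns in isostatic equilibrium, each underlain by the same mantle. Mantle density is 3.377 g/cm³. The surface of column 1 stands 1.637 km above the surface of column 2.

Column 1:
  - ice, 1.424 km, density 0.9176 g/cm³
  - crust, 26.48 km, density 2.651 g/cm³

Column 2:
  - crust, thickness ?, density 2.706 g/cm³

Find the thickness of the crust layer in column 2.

25.6 km

Take the compensation level at the base of the deeper column (depth z_c below the surface of column 1) and equate Σ ρ_i t_i down to z_c; mantle fills any gap and the z_c terms cancel.
Column 1: 1.424×0.9176 + 26.48×2.651 + (z_c − 27.904)×3.377
Column 2: 1.637×0 + x×2.706 + (z_c − 1.637 − 0 − x)×3.377
The z_c×3.377 term appears on both sides and cancels. Collect the known terms of each column as K = Σ(ρt)_known − 3.377 × (depth of known layers): K_1 = 71.5051424 − 3.377×27.904 = −22.7266656; K_2 = 0 − 3.377×(1.637 + 0) = −5.528149.
Balance: K_1 = K_2 − x×(3.377 − 2.706), so x = (K_2 − K_1)/(3.377 − 2.706) = 17.1985/0.671 = 25.6 km.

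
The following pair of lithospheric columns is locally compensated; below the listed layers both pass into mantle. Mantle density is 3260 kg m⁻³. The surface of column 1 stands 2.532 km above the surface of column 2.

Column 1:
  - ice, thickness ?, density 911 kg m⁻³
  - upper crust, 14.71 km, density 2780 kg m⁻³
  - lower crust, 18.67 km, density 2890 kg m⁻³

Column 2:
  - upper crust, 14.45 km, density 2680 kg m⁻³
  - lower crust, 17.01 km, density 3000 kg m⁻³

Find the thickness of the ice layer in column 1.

3.02 km

Take the compensation level at the base of the deeper column (depth z_c below the surface of column 1) and equate Σ ρ_i t_i down to z_c; mantle fills any gap and the z_c terms cancel.
Column 1: x×911 + 14.71×2780 + 18.67×2890 + (z_c − 33.38 − x)×3260
Column 2: 2.532×0 + 14.45×2680 + 17.01×3000 + (z_c − 2.532 − 31.46)×3260
The z_c×3260 term appears on both sides and cancels. Collect the known terms of each column as K = Σ(ρt)_known − 3260 × (depth of known layers): K_1 = 94850.1 − 3260×33.38 = −13968.7; K_2 = 89756 − 3260×(2.532 + 31.46) = −21057.92.
Balance: K_1 − x×(3260 − 911) = K_2, so x = (K_1 − K_2)/(3260 − 911) = 7089.22/2349 = 3.02 km.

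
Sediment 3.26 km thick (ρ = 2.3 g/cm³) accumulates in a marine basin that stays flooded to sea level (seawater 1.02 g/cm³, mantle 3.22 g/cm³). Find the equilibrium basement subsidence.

Submarine loading: the sediment displaces seawater, and the subsidence is in turn flooded, so s (ρ_m − ρ_w) = t (ρ_sed − ρ_w).
s = 3.26 km × (2.3 − 1.02) / (3.22 − 1.02) = 1.9 km.

1.9 km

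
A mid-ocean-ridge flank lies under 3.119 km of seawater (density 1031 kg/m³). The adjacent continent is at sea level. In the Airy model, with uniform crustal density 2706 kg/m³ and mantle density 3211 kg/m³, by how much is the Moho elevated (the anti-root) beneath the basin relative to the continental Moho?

10.3 km

For local isostatic compensation: replacing crust with seawater at the top is compensated by replacing crust with mantle at the base: d (ρ_c − ρ_w) = a (ρ_m − ρ_c).
a = d (ρ_c − ρ_w)/(ρ_m − ρ_c) = 3.119 km × 1675/505 = 10.3 km.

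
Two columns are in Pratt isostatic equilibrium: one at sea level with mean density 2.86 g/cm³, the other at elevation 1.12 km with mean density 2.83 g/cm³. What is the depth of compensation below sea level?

106 km

ρ_ref D = ρ (D + h) → D (ρ_ref − ρ) = ρ h.
D = ρ h/(ρ_ref − ρ) = 2.83 × 1.12 km/(2.86 − 2.83) = 106 km.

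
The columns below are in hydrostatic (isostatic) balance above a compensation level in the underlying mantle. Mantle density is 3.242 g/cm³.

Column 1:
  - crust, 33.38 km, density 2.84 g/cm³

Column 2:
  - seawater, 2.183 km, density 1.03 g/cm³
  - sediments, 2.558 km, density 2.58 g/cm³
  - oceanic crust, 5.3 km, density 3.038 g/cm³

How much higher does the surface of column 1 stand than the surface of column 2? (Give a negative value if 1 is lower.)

1.79 km

For any compensation level in the mantle, the mantle terms cancel and isostasy reduces to e = (Σt_1 − Σt_2) − (Σ(ρt)_1 − Σ(ρt)_2) / ρ_m.
Σt_1 = 33.38 km; Σt_2 = 10.041 km; Σ(ρt)_1 = 94.7992; Σ(ρt)_2 = 24.94953 (in km·g/cm³).
e = (33.38 − 10.041) − (94.7992 − 24.94953) / 3.242 = 1.79 km.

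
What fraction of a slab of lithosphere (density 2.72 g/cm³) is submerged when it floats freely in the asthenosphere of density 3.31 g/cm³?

Submerged fraction = ρ_obj/ρ_fluid = 2.72/3.31 = 82.2%.

82.2%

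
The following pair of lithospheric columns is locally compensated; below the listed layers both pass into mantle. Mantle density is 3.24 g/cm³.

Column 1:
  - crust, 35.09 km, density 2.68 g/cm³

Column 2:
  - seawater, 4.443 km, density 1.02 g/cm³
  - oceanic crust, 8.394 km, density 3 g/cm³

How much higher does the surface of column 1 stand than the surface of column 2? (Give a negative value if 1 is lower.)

For any compensation level in the mantle, the mantle terms cancel and isostasy reduces to e = (Σt_1 − Σt_2) − (Σ(ρt)_1 − Σ(ρt)_2) / ρ_m.
Σt_1 = 35.09 km; Σt_2 = 12.837 km; Σ(ρt)_1 = 94.0412; Σ(ρt)_2 = 29.71386 (in km·g/cm³).
e = (35.09 − 12.837) − (94.0412 − 29.71386) / 3.24 = 2.4 km.

2.4 km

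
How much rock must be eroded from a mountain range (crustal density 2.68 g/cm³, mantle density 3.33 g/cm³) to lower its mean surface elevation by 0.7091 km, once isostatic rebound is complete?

Net drop Δ = e − u = e − e ρ_c/ρ_m = e (ρ_m − ρ_c)/ρ_m.
e = Δ ρ_m/(ρ_m − ρ_c) = 0.7091 km × 3.33/0.65 = 3.63 km.

3.63 km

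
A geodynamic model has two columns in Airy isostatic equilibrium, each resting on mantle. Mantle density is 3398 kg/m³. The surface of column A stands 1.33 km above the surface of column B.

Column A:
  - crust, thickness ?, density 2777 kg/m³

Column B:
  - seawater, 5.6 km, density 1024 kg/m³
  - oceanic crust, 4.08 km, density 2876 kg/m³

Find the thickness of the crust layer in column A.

Take the compensation level at the base of the deeper column (depth z_c below the surface of column A) and equate Σ ρ_i t_i down to z_c; mantle fills any gap and the z_c terms cancel.
Column A: x×2777 + (z_c − 0 − x)×3398
Column B: 1.33×0 + 5.6×1024 + 4.08×2876 + (z_c − 1.33 − 9.68)×3398
The z_c×3398 term appears on both sides and cancels. Collect the known terms of each column as K = Σ(ρt)_known − 3398 × (depth of known layers): K_A = 0 − 3398×0 = 0; K_B = 17468.48 − 3398×(1.33 + 9.68) = −19943.5.
Balance: K_A − x×(3398 − 2777) = K_B, so x = (K_A − K_B)/(3398 − 2777) = 19943.5/621 = 32.1 km.

32.1 km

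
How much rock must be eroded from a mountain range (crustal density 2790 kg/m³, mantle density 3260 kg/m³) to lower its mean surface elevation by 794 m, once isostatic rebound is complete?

5510 m

Net drop Δ = e − u = e − e ρ_c/ρ_m = e (ρ_m − ρ_c)/ρ_m.
e = Δ ρ_m/(ρ_m − ρ_c) = 794 m × 3260/470 = 5510 m.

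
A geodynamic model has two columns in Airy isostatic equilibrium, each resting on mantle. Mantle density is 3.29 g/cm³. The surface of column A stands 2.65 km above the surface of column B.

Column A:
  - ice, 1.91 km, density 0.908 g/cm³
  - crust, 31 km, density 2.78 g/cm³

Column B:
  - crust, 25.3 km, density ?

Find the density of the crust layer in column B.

2.83 g/cm³

Take the compensation level at the base of the deeper column (depth z_c below the surface of column A) and equate Σ ρ_i t_i down to z_c; mantle fills any gap and the z_c terms cancel.
Column A: 1.91×0.908 + 31×2.78 + (z_c − 32.91)×3.29
Column B: 2.65×0 + 25.3×ρ + (z_c − 2.65 − 25.3)×3.29
The z_c×3.29 term appears on both sides and cancels. Collect the known terms of each column as K = Σ(ρt)_known − 3.29 × (depth of known layers): K_A = 87.91428 − 3.29×32.91 = −20.35962; K_B = 0 − 3.29×(2.65 + 25.3) = −91.9555.
Balance: K_A = K_B + 25.3×ρ, so ρ = (K_A − K_B)/25.3 = 71.5959/25.3 = 2.83 g/cm³.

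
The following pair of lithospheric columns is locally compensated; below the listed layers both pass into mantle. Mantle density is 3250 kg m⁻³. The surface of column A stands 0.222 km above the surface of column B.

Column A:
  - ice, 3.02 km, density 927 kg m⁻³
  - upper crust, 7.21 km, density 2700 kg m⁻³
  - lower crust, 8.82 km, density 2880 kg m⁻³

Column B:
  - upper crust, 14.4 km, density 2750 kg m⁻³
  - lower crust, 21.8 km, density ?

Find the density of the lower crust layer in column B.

Take the compensation level at the base of the deeper column (depth z_c below the surface of column A) and equate Σ ρ_i t_i down to z_c; mantle fills any gap and the z_c terms cancel.
Column A: 3.02×927 + 7.21×2700 + 8.82×2880 + (z_c − 19.05)×3250
Column B: 0.222×0 + 14.4×2750 + 21.8×ρ + (z_c − 0.222 − 36.2)×3250
The z_c×3250 term appears on both sides and cancels. Collect the known terms of each column as K = Σ(ρt)_known − 3250 × (depth of known layers): K_A = 47668.14 − 3250×19.05 = −14244.36; K_B = 39600 − 3250×(0.222 + 36.2) = −78771.5.
Balance: K_A = K_B + 21.8×ρ, so ρ = (K_A − K_B)/21.8 = 64527.1/21.8 = 2960 kg m⁻³.

2960 kg m⁻³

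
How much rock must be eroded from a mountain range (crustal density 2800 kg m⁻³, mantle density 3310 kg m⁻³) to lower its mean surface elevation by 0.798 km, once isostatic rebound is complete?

Net drop Δ = e − u = e − e ρ_c/ρ_m = e (ρ_m − ρ_c)/ρ_m.
e = Δ ρ_m/(ρ_m − ρ_c) = 0.798 km × 3310/510 = 5.18 km.

5.18 km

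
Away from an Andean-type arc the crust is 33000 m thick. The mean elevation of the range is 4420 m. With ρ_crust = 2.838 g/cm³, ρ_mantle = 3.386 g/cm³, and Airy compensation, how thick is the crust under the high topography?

60300 m

Root depth r = h ρ_c / (ρ_m − ρ_c) = 4420 m × 2.838 / 0.548 = 22890 m.
Total thickness = T + h + r = 33000 m + 4420 m + 22890 m = 60300 m.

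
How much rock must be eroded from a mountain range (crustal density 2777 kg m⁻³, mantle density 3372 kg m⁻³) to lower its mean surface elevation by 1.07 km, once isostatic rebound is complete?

6.06 km

Net drop Δ = e − u = e − e ρ_c/ρ_m = e (ρ_m − ρ_c)/ρ_m.
e = Δ ρ_m/(ρ_m − ρ_c) = 1.07 km × 3372/595 = 6.06 km.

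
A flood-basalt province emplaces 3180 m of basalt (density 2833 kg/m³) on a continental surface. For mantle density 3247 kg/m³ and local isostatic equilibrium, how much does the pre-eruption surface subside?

Subaerial loading: s = t ρ_load / ρ_m.
s = 3180 m × 2833/3247 = 2770 m.

2770 m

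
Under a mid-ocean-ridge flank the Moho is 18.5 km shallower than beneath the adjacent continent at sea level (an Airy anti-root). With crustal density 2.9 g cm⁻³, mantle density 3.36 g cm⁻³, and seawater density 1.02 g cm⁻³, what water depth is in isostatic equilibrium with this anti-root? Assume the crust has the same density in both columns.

4.53 km

Replacing a thickness d of crust by seawater at the top must be balanced by replacing crust with mantle at the base: d (ρ_c − ρ_w) = a (ρ_m − ρ_c).
d = a (ρ_m − ρ_c)/(ρ_c − ρ_w) = 18.5 km × 0.46/1.88 = 4.53 km.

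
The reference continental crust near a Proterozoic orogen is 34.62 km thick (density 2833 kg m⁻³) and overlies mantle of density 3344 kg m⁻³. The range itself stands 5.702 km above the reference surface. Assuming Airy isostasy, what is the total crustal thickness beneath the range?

Root depth r = h ρ_c / (ρ_m − ρ_c) = 5.702 km × 2833 / 511 = 31.61 km.
Total thickness = T + h + r = 34.62 km + 5.702 km + 31.61 km = 71.9 km.

71.9 km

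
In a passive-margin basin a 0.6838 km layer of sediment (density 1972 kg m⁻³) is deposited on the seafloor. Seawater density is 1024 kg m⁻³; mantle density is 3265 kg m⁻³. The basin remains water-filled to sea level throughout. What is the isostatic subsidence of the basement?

Submarine loading: the sediment displaces seawater, and the subsidence is in turn flooded, so s (ρ_m − ρ_w) = t (ρ_sed − ρ_w).
s = 0.6838 km × (1972 − 1024) / (3265 − 1024) = 0.289 km.

0.289 km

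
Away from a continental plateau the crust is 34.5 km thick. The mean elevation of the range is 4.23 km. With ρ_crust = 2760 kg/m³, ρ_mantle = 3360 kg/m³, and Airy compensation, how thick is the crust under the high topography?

Root depth r = h ρ_c / (ρ_m − ρ_c) = 4.23 km × 2760 / 600 = 19.46 km.
Total thickness = T + h + r = 34.5 km + 4.23 km + 19.46 km = 58.2 km.

58.2 km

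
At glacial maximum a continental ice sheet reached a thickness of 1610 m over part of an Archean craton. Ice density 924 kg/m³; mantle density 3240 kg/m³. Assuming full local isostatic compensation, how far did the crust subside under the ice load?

Balancing pressure at the compensation depth: the ice load ρ_ice t is balanced by mantle displaced below, ρ_m s.
s = t ρ_ice / ρ_m = 1610 m × 924/3240 = 459 m.

459 m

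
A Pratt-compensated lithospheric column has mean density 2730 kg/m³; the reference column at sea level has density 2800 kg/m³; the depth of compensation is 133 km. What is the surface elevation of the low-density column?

ρ_ref D = ρ (D + h) → h = D (ρ_ref − ρ)/ρ.
h = 133 km × (2800 − 2730)/2730 = 3.41 km.

3.41 km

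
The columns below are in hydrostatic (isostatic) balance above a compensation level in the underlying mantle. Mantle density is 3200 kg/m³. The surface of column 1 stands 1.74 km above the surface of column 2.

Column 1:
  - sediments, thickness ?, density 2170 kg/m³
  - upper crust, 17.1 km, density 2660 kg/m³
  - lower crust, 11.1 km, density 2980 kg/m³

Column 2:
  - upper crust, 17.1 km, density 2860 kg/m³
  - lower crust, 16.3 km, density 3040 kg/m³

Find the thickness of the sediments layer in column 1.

2.25 km

Take the compensation level at the base of the deeper column (depth z_c below the surface of column 1) and equate Σ ρ_i t_i down to z_c; mantle fills any gap and the z_c terms cancel.
Column 1: x×2170 + 17.1×2660 + 11.1×2980 + (z_c − 28.2 − x)×3200
Column 2: 1.74×0 + 17.1×2860 + 16.3×3040 + (z_c − 1.74 − 33.4)×3200
The z_c×3200 term appears on both sides and cancels. Collect the known terms of each column as K = Σ(ρt)_known − 3200 × (depth of known layers): K_1 = 78564 − 3200×28.2 = −11676; K_2 = 98458 − 3200×(1.74 + 33.4) = −13990.
Balance: K_1 − x×(3200 − 2170) = K_2, so x = (K_1 − K_2)/(3200 − 2170) = 2314/1030 = 2.25 km.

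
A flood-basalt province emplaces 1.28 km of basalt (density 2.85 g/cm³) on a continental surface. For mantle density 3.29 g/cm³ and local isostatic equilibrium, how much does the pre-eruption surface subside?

1.11 km

Subaerial loading: s = t ρ_load / ρ_m.
s = 1.28 km × 2.85/3.29 = 1.11 km.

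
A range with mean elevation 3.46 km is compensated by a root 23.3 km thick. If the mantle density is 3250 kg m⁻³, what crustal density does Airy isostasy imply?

2830 kg m⁻³

ρ_c h = (ρ_m − ρ_c) r → ρ_c (h + r) = ρ_m r → ρ_c = ρ_m r / (h + r).
ρ_c = 3250 × 23.3 km / (3.46 km + 23.3 km) = 2830 kg m⁻³.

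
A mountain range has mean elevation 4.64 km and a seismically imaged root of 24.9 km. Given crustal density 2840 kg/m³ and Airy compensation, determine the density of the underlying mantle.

3370 kg/m³

Airy balance: ρ_c h = (ρ_m − ρ_c) r → ρ_m = ρ_c (1 + h/r).
ρ_m = 2840 × (1 + 4.64 km/24.9 km) = 3370 kg/m³.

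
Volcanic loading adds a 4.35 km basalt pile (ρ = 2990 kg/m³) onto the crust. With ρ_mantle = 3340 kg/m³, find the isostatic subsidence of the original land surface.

Subaerial loading: s = t ρ_load / ρ_m.
s = 4.35 km × 2990/3340 = 3.89 km.

3.89 km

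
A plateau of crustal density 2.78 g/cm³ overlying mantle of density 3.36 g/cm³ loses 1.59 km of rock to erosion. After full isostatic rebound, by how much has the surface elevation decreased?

Rebound u = e ρ_c/ρ_m = 1.59 km × 2.78/3.36 = 1.316 km.
Net surface drop = e − u = 1.59 km − 1.316 km = e (ρ_m − ρ_c)/ρ_m = 0.274 km.

0.274 km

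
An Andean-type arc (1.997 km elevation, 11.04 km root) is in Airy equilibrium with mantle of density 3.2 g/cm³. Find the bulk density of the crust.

ρ_c h = (ρ_m − ρ_c) r → ρ_c (h + r) = ρ_m r → ρ_c = ρ_m r / (h + r).
ρ_c = 3.2 × 11.04 km / (1.997 km + 11.04 km) = 2.71 g/cm³.

2.71 g/cm³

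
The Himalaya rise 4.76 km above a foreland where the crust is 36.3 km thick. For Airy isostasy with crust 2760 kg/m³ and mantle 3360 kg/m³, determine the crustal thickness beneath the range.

Root depth r = h ρ_c / (ρ_m − ρ_c) = 4.76 km × 2760 / 600 = 21.9 km.
Total thickness = T + h + r = 36.3 km + 4.76 km + 21.9 km = 63 km.

63 km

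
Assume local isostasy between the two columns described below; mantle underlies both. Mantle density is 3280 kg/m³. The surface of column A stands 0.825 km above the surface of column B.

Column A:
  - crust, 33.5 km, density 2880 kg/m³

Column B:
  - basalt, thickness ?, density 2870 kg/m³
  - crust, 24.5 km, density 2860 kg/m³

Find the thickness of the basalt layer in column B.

Take the compensation level at the base of the deeper column (depth z_c below the surface of column A) and equate Σ ρ_i t_i down to z_c; mantle fills any gap and the z_c terms cancel.
Column A: 33.5×2880 + (z_c − 33.5)×3280
Column B: 0.825×0 + x×2870 + 24.5×2860 + (z_c − 0.825 − 24.5 − x)×3280
The z_c×3280 term appears on both sides and cancels. Collect the known terms of each column as K = Σ(ρt)_known − 3280 × (depth of known layers): K_A = 96480 − 3280×33.5 = −13400; K_B = 70070 − 3280×(0.825 + 24.5) = −12996.
Balance: K_A = K_B − x×(3280 − 2870), so x = (K_B − K_A)/(3280 − 2870) = 404/410 = 0.985 km.

0.985 km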